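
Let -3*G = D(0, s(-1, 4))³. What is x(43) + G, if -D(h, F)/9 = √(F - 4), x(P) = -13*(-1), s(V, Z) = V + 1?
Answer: 13 - 1944*I ≈ 13.0 - 1944.0*I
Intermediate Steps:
s(V, Z) = 1 + V
x(P) = 13
D(h, F) = -9*√(-4 + F) (D(h, F) = -9*√(F - 4) = -9*√(-4 + F))
G = -1944*I (G = -(-729*(-4 + (1 - 1))^(3/2))/3 = -(-729*(-4 + 0)^(3/2))/3 = -5832*I/3 = -1944*I ≈ -1944.0*I)
x(43) + G = 13 - 1944*I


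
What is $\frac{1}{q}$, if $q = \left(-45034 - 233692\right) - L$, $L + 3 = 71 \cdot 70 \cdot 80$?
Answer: $- \frac{1}{676323} \approx -1.4786 \cdot 10^{-6}$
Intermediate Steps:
$L = 397597$ ($L = -3 + 71 \cdot 70 \cdot 80 = -3 + 4970 \cdot 80 = -3 + 397600 = 397597$)
$q = -676323$ ($q = \left(-45034 - 233692\right) - 397597 = -278726 - 397597 = -676323$)
$\frac{1}{q} = \frac{1}{-676323} = - \frac{1}{676323}$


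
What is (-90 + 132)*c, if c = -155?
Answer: -6510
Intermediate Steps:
(-90 + 132)*c = (-90 + 132)*(-155) = 42*(-155) = -6510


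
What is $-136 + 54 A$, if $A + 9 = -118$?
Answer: $-6994$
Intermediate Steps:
$A = -127$ ($A = -9 - 118 = -127$)
$-136 + 54 A = -136 + 54 \left(-127\right) = -136 - 6858 = -6994$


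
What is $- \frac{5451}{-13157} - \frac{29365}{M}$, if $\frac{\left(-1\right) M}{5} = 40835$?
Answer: $\frac{299862646}{537266095} \approx 0.55813$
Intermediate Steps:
$M = -204175$ ($M = \left(-5\right) 40835 = -204175$)
$- \frac{5451}{-13157} - \frac{29365}{M} = - \frac{5451}{-13157} - \frac{29365}{-204175} = \left(-5451\right) \left(- \frac{1}{13157}\right) - - \frac{5873}{40835} = \frac{5451}{13157} + \frac{5873}{40835} = \frac{299862646}{537266095}$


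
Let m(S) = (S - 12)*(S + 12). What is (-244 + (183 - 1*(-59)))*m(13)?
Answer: -50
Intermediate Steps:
m(S) = (-12 + S)*(12 + S)
(-244 + (183 - 1*(-59)))*m(13) = (-244 + (183 - 1*(-59)))*(-144 + 13**2) = (-244 + (183 + 59))*(-144 + 169) = (-244 + 242)*25 = -2*25 = -50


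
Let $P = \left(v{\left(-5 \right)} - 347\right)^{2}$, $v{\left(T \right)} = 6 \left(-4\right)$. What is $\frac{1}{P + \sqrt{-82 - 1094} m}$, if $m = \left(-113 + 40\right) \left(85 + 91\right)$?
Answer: $\frac{2809}{4348340065} + \frac{25696 i \sqrt{6}}{30438380455} \approx 6.4599 \cdot 10^{-7} + 2.0679 \cdot 10^{-6} i$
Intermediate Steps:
$v{\left(T \right)} = -24$
$m = -12848$ ($m = \left(-73\right) 176 = -12848$)
$P = 137641$ ($P = \left(-24 - 347\right)^{2} = \left(-371\right)^{2} = 137641$)
$\frac{1}{P + \sqrt{-82 - 1094} m} = \frac{1}{137641 + \sqrt{-82 - 1094} \left(-12848\right)} = \frac{1}{137641 + \sqrt{-1176} \left(-12848\right)} = \frac{1}{137641 + 14 i \sqrt{6} \left(-12848\right)} = \frac{1}{137641 - 179872 i \sqrt{6}}$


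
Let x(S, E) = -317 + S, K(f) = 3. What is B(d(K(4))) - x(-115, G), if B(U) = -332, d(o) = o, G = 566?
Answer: 100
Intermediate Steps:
B(d(K(4))) - x(-115, G) = -332 - (-317 - 115) = -332 - 1*(-432) = -332 + 432 = 100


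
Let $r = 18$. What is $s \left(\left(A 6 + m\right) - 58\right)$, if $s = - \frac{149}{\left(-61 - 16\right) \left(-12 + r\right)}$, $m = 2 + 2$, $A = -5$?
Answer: $- \frac{298}{11} \approx -27.091$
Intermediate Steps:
$m = 4$
$s = \frac{149}{462}$ ($s = - \frac{149}{\left(-61 - 16\right) \left(-12 + 18\right)} = - \frac{149}{\left(-77\right) 6} = - \frac{149}{-462} = \left(-149\right) \left(- \frac{1}{462}\right) = \frac{149}{462} \approx 0.32251$)
$s \left(\left(A 6 + m\right) - 58\right) = \frac{149 \left(\left(\left(-5\right) 6 + 4\right) - 58\right)}{462} = \frac{149 \left(\left(-30 + 4\right) - 58\right)}{462} = \frac{149 \left(-26 - 58\right)}{462} = \frac{149}{462} \left(-84\right) = - \frac{298}{11}$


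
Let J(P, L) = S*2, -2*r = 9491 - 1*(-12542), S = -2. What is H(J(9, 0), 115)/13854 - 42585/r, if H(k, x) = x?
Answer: 1182478975/305245182 ≈ 3.8739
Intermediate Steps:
r = -22033/2 (r = -(9491 - 1*(-12542))/2 = -(9491 + 12542)/2 = -½*22033 = -22033/2 ≈ -11017.)
J(P, L) = -4 (J(P, L) = -2*2 = -4)
H(J(9, 0), 115)/13854 - 42585/r = 115/13854 - 42585/(-22033/2) = 115*(1/13854) - 42585*(-2/22033) = 115/13854 + 85170/22033 = 1182478975/305245182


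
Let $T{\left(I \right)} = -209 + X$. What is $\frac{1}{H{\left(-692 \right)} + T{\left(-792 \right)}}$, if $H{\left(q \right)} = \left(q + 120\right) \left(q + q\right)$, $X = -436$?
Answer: $\frac{1}{791003} \approx 1.2642 \cdot 10^{-6}$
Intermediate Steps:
$H{\left(q \right)} = 2 q \left(120 + q\right)$ ($H{\left(q \right)} = \left(120 + q\right) 2 q = 2 q \left(120 + q\right)$)
$T{\left(I \right)} = -645$ ($T{\left(I \right)} = -209 - 436 = -645$)
$\frac{1}{H{\left(-692 \right)} + T{\left(-792 \right)}} = \frac{1}{2 \left(-692\right) \left(120 - 692\right) - 645} = \frac{1}{2 \left(-692\right) \left(-572\right) - 645} = \frac{1}{791648 - 645} = \frac{1}{791003}$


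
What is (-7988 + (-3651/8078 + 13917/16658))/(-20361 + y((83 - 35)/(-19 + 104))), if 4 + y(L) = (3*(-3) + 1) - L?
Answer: 22840354865060/58257610006743 ≈ 0.39206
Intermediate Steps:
y(L) = -12 - L (y(L) = -4 + ((3*(-3) + 1) - L) = -4 + ((-9 + 1) - L) = -4 + (-8 - L) = -12 - L)
(-7988 + (-3651/8078 + 13917/16658))/(-20361 + y((83 - 35)/(-19 + 104))) = (-7988 + (-3651/8078 + 13917/16658))/(-20361 + (-12 - (83 - 35)/(-19 + 104))) = (-7988 + (-3651*1/8078 + 13917*(1/16658)))/(-20361 + (-12 - 48/85)) = (-7988 + (-3651/8078 + 13917/16658))/(-20361 + (-12 - 48/85)) = (-7988 + 12900792/33640831)/(-20361 + (-12 - 1*48/85)) = -268710057236/(33640831*(-20361 + (-12 - 48/85))) = -268710057236/(33640831*(-20361 - 1068/85)) = -268710057236/(33640831*(-1731753/85)) = -268710057236/33640831*(-85/1731753) = 22840354865060/58257610006743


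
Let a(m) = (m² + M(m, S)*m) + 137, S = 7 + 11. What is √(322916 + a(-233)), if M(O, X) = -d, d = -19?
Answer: 3*√41435 ≈ 610.67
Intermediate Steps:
S = 18
M(O, X) = 19 (M(O, X) = -1*(-19) = 19)
a(m) = 137 + m² + 19*m (a(m) = (m² + 19*m) + 137 = 137 + m² + 19*m)
√(322916 + a(-233)) = √(322916 + (137 + (-233)² + 19*(-233))) = √(322916 + (137 + 54289 - 4427)) = √(322916 + 49999) = √372915 = 3*√41435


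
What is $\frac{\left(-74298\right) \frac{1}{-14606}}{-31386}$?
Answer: $- \frac{12383}{76403986} \approx -0.00016207$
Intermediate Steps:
$\frac{\left(-74298\right) \frac{1}{-14606}}{-31386} = \left(-74298\right) \left(- \frac{1}{14606}\right) \left(- \frac{1}{31386}\right) = \frac{37149}{7303} \left(- \frac{1}{31386}\right) = - \frac{12383}{76403986}$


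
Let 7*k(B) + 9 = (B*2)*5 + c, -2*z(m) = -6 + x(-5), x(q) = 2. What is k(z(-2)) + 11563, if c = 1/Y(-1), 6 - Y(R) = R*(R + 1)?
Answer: 485713/42 ≈ 11565.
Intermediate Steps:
Y(R) = 6 - R*(1 + R) (Y(R) = 6 - R*(R + 1) = 6 - R*(1 + R))
c = ⅙ (c = 1/(6 - 1*(-1) - 1*(-1)²) = 1/(6 + 1 - 1*1) = 1/(6 + 1 - 1) = 1/6 = ⅙ ≈ 0.16667)
z(m) = 2 (z(m) = -(-6 + 2)/2 = -½*(-4) = 2)
k(B) = -53/42 + 10*B/7 (k(B) = -9/7 + ((B*2)*5 + ⅙)/7 = -9/7 + ((2*B)*5 + ⅙)/7 = -9/7 + (10*B + ⅙)/7 = -9/7 + (⅙ + 10*B)/7 = -9/7 + (1/42 + 10*B/7) = -53/42 + 10*B/7)
k(z(-2)) + 11563 = (-53/42 + (10/7)*2) + 11563 = (-53/42 + 20/7) + 11563 = 67/42 + 11563 = 485713/42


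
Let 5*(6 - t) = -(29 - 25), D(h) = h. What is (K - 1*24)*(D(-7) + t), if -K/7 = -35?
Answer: -221/5 ≈ -44.200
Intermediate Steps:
K = 245 (K = -7*(-35) = 245)
t = 34/5 (t = 6 - (-1)*(29 - 25)/5 = 6 - (-1)*4/5 = 6 - 1/5*(-4) = 6 + 4/5 = 34/5 ≈ 6.8000)
(K - 1*24)*(D(-7) + t) = (245 - 1*24)*(-7 + 34/5) = (245 - 24)*(-1/5) = 221*(-1/5) = -221/5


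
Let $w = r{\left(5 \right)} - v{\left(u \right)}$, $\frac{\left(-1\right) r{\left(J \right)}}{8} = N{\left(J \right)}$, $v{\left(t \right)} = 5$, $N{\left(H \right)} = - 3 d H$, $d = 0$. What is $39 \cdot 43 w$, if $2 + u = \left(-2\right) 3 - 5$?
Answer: $-8385$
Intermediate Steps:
$N{\left(H \right)} = 0$ ($N{\left(H \right)} = \left(-3\right) 0 H = 0 H = 0$)
$u = -13$ ($u = -2 - 11 = -13$)
$r{\left(J \right)} = 0$ ($r{\left(J \right)} = \left(-8\right) 0 = 0$)
$w = -5$ ($w = 0 - 5 = -5$)
$39 \cdot 43 w = 39 \cdot 43 \left(-5\right) = 1677 \left(-5\right) = -8385$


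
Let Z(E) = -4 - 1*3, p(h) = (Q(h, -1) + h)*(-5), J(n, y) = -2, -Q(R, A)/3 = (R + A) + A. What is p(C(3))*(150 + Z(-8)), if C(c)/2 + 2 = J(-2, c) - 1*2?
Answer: -21450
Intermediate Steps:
Q(R, A) = -6*A - 3*R (Q(R, A) = -3*((R + A) + A) = -3*((A + R) + A) = -3*(R + 2*A) = -6*A - 3*R)
C(c) = -12 (C(c) = -4 + 2*(-2 - 1*2) = -4 + 2*(-2 - 2) = -4 + 2*(-4) = -4 - 8 = -12)
p(h) = -30 + 10*h (p(h) = ((-6*(-1) - 3*h) + h)*(-5) = ((6 - 3*h) + h)*(-5) = (6 - 2*h)*(-5) = -30 + 10*h)
Z(E) = -7 (Z(E) = -4 - 3 = -7)
p(C(3))*(150 + Z(-8)) = (-30 + 10*(-12))*(150 - 7) = (-30 - 120)*143 = -150*143 = -21450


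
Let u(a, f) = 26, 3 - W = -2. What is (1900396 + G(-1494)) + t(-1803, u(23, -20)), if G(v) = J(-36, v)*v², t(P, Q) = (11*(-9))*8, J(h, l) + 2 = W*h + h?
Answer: -484684244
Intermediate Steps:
W = 5 (W = 3 - 1*(-2) = 3 + 2 = 5)
J(h, l) = -2 + 6*h (J(h, l) = -2 + (5*h + h) = -2 + 6*h)
t(P, Q) = -792 (t(P, Q) = -99*8 = -792)
G(v) = -218*v² (G(v) = (-2 + 6*(-36))*v² = (-2 - 216)*v² = -218*v²)
(1900396 + G(-1494)) + t(-1803, u(23, -20)) = (1900396 - 218*(-1494)²) - 792 = (1900396 - 218*2232036) - 792 = (1900396 - 486583848) - 792 = -484683452 - 792 = -484684244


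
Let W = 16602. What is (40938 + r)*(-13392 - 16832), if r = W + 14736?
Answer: -2184469824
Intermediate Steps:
r = 31338 (r = 16602 + 14736 = 31338)
(40938 + r)*(-13392 - 16832) = (40938 + 31338)*(-13392 - 16832) = 72276*(-30224) = -2184469824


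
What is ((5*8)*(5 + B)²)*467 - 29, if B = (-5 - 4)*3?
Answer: 9041091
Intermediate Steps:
B = -27 (B = -9*3 = -27)
((5*8)*(5 + B)²)*467 - 29 = ((5*8)*(5 - 27)²)*467 - 29 = (40*(-22)²)*467 - 29 = (40*484)*467 - 29 = 19360*467 - 29 = 9041120 - 29 = 9041091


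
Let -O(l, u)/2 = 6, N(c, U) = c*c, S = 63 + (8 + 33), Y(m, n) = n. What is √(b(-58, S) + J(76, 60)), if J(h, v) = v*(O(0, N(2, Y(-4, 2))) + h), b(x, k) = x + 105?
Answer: 13*√23 ≈ 62.346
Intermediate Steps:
S = 104 (S = 63 + 41 = 104)
N(c, U) = c²
O(l, u) = -12 (O(l, u) = -2*6 = -12)
b(x, k) = 105 + x
J(h, v) = v*(-12 + h)
√(b(-58, S) + J(76, 60)) = √((105 - 58) + 60*(-12 + 76)) = √(47 + 60*64) = √(47 + 3840) = √3887 = 13*√23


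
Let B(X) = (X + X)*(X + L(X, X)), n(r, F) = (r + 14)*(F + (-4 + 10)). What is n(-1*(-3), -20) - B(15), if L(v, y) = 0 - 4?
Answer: -568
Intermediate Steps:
L(v, y) = -4
n(r, F) = (6 + F)*(14 + r) (n(r, F) = (14 + r)*(F + 6) = (14 + r)*(6 + F) = (6 + F)*(14 + r))
B(X) = 2*X*(-4 + X) (B(X) = (X + X)*(X - 4) = (2*X)*(-4 + X) = 2*X*(-4 + X))
n(-1*(-3), -20) - B(15) = (84 + 6*(-1*(-3)) + 14*(-20) - (-20)*(-3)) - 2*15*(-4 + 15) = (84 + 6*3 - 280 - 20*3) - 2*15*11 = (84 + 18 - 280 - 60) - 1*330 = -238 - 330 = -568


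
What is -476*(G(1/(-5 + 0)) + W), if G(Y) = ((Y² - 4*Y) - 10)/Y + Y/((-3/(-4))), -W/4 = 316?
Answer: 8699852/15 ≈ 5.7999e+5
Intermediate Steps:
W = -1264 (W = -4*316 = -1264)
G(Y) = 4*Y/3 + (-10 + Y² - 4*Y)/Y (G(Y) = (-10 + Y² - 4*Y)/Y + Y/((-3*(-¼))) = (-10 + Y² - 4*Y)/Y + Y/(¾) = (-10 + Y² - 4*Y)/Y + Y*(4/3) = (-10 + Y² - 4*Y)/Y + 4*Y/3 = 4*Y/3 + (-10 + Y² - 4*Y)/Y)
-476*(G(1/(-5 + 0)) + W) = -476*((-4 - 10/(1/(-5 + 0)) + 7/(3*(-5 + 0))) - 1264) = -476*((-4 - 10/(1/(-5)) + (7/3)/(-5)) - 1264) = -476*((-4 - 10/(-⅕) + (7/3)*(-⅕)) - 1264) = -476*((-4 - 10*(-5) - 7/15) - 1264) = -476*((-4 + 50 - 7/15) - 1264) = -476*(683/15 - 1264) = -476*(-18277/15) = 8699852/15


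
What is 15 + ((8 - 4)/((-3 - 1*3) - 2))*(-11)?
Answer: 41/2 ≈ 20.500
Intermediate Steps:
15 + ((8 - 4)/((-3 - 1*3) - 2))*(-11) = 15 + (4/((-3 - 3) - 2))*(-11) = 15 + (4/(-6 - 2))*(-11) = 15 + (4/(-8))*(-11) = 15 + (4*(-1/8))*(-11) = 15 - 1/2*(-11) = 15 + 11/2 = 41/2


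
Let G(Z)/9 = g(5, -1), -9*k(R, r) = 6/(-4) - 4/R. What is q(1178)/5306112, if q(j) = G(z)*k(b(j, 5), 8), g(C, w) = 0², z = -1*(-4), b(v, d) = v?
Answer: 0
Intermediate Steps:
k(R, r) = ⅙ + 4/(9*R) (k(R, r) = -(6/(-4) - 4/R)/9 = -(6*(-¼) - 4/R)/9 = -(-3/2 - 4/R)/9 = ⅙ + 4/(9*R))
z = 4
g(C, w) = 0
G(Z) = 0 (G(Z) = 9*0 = 0)
q(j) = 0 (q(j) = 0*((8 + 3*j)/(18*j)) = 0)
q(1178)/5306112 = 0/5306112 = 0*(1/5306112) = 0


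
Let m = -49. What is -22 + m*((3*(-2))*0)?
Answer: -22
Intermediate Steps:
-22 + m*((3*(-2))*0) = -22 - 49*3*(-2)*0 = -22 - (-294)*0 = -22 - 49*0 = -22 + 0 = -22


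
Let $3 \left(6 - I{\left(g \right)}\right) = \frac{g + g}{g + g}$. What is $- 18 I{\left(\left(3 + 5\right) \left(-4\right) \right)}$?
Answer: $-102$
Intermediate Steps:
$I{\left(g \right)} = \frac{17}{3}$ ($I{\left(g \right)} = 6 - \frac{\left(g + g\right) \frac{1}{g + g}}{3} = 6 - \frac{2 g \frac{1}{2 g}}{3} = 6 - \frac{1}{3} = \frac{17}{3}$)
$- 18 I{\left(\left(3 + 5\right) \left(-4\right) \right)} = \left(-18\right) \frac{17}{3} = -102$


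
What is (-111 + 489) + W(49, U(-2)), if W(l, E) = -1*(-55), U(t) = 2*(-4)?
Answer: 433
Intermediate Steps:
U(t) = -8
W(l, E) = 55
(-111 + 489) + W(49, U(-2)) = (-111 + 489) + 55 = 378 + 55 = 433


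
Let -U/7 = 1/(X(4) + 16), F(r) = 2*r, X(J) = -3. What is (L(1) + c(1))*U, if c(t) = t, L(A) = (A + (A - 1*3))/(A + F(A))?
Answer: -14/39 ≈ -0.35897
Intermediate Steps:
L(A) = (-3 + 2*A)/(3*A) (L(A) = (A + (A - 1*3))/(A + 2*A) = (A + (A - 3))/((3*A)) = (A + (-3 + A))*(1/(3*A)) = (-3 + 2*A)*(1/(3*A)) = (-3 + 2*A)/(3*A))
U = -7/13 (U = -7/(-3 + 16) = -7/13 ≈ -0.53846)
(L(1) + c(1))*U = ((⅔ - 1/1) + 1)*(-7/13) = ((⅔ - 1*1) + 1)*(-7/13) = ((⅔ - 1) + 1)*(-7/13) = (-⅓ + 1)*(-7/13) = (⅔)*(-7/13) = -14/39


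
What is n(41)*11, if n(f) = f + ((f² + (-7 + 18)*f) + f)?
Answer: 24354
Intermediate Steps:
n(f) = f² + 13*f (n(f) = f + ((f² + 11*f) + f) = f + (f² + 12*f) = f² + 13*f)
n(41)*11 = (41*(13 + 41))*11 = (41*54)*11 = 2214*11 = 24354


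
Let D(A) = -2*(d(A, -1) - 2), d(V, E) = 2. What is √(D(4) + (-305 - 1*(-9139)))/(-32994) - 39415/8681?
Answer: -39415/8681 - √8834/32994 ≈ -4.5432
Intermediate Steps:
D(A) = 0 (D(A) = -2*(2 - 2) = -2*0 = 0)
√(D(4) + (-305 - 1*(-9139)))/(-32994) - 39415/8681 = √(0 + (-305 - 1*(-9139)))/(-32994) - 39415/8681 = √(0 + (-305 + 9139))*(-1/32994) - 39415*1/8681 = √(0 + 8834)*(-1/32994) - 39415/8681 = √8834*(-1/32994) - 39415/8681 = -√8834/32994 - 39415/8681 = -39415/8681 - √8834/32994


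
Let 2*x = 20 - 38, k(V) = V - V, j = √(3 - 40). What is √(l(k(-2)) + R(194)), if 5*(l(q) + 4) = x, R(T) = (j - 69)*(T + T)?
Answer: √(-669445 + 9700*I*√37)/5 ≈ 7.2043 + 163.8*I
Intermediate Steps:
j = I*√37 (j = √(-37) = I*√37 ≈ 6.0828*I)
k(V) = 0
x = -9 (x = (20 - 38)/2 = (½)*(-18) = -9)
R(T) = 2*T*(-69 + I*√37) (R(T) = (I*√37 - 69)*(T + T) = (-69 + I*√37)*(2*T) = 2*T*(-69 + I*√37))
l(q) = -29/5 (l(q) = -4 + (⅕)*(-9) = -4 - 9/5 = -29/5)
√(l(k(-2)) + R(194)) = √(-29/5 + 2*194*(-69 + I*√37)) = √(-29/5 + (-26772 + 388*I*√37)) = √(-133889/5 + 388*I*√37)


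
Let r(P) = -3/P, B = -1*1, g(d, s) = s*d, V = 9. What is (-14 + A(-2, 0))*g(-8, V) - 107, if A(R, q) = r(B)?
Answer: 685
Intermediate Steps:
g(d, s) = d*s
B = -1
A(R, q) = 3 (A(R, q) = -3/(-1) = -3*(-1) = 3)
(-14 + A(-2, 0))*g(-8, V) - 107 = (-14 + 3)*(-8*9) - 107 = -11*(-72) - 107 = 792 - 107 = 685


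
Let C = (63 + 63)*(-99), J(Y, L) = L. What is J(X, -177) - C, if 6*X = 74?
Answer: 12297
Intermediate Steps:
X = 37/3 (X = (⅙)*74 = 37/3 ≈ 12.333)
C = -12474 (C = 126*(-99) = -12474)
J(X, -177) - C = -177 - 1*(-12474) = -177 + 12474 = 12297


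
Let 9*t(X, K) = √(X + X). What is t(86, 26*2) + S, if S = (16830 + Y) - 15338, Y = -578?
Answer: 914 + 2*√43/9 ≈ 915.46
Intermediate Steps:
S = 914 (S = (16830 - 578) - 15338 = 16252 - 15338 = 914)
t(X, K) = √2*√X/9 (t(X, K) = √(X + X)/9 = √(2*X)/9 = (√2*√X)/9 = √2*√X/9)
t(86, 26*2) + S = √2*√86/9 + 914 = 2*√43/9 + 914 = 914 + 2*√43/9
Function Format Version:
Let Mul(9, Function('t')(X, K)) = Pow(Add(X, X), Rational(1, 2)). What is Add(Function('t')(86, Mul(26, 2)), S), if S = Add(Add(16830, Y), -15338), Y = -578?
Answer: Add(914, Mul(Rational(2, 9), Pow(43, Rational(1, 2)))) ≈ 915.46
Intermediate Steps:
S = 914 (S = Add(Add(16830, -578), -15338) = Add(16252, -15338) = 914)
Function('t')(X, K) = Mul(Rational(1, 9), Pow(2, Rational(1, 2)), Pow(X, Rational(1, 2))) (Function('t')(X, K) = Mul(Rational(1, 9), Pow(Add(X, X), Rational(1, 2))) = Mul(Rational(1, 9), Pow(Mul(2, X), Rational(1, 2))) = Mul(Rational(1, 9), Mul(Pow(2, Rational(1, 2)), Pow(X, Rational(1, 2)))) = Mul(Rational(1, 9), Pow(2, Rational(1, 2)), Pow(X, Rational(1, 2))))
Add(Function('t')(86, Mul(26, 2)), S) = Add(Mul(Rational(1, 9), Pow(2, Rational(1, 2)), Pow(86, Rational(1, 2))), 914) = Add(Mul(Rational(2, 9), Pow(43, Rational(1, 2))), 914) = Add(914, Mul(Rational(2, 9), Pow(43, Rational(1, 2))))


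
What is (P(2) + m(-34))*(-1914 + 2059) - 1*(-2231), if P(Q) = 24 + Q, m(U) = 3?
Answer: 6436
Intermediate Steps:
(P(2) + m(-34))*(-1914 + 2059) - 1*(-2231) = ((24 + 2) + 3)*(-1914 + 2059) - 1*(-2231) = (26 + 3)*145 + 2231 = 29*145 + 2231 = 4205 + 2231 = 6436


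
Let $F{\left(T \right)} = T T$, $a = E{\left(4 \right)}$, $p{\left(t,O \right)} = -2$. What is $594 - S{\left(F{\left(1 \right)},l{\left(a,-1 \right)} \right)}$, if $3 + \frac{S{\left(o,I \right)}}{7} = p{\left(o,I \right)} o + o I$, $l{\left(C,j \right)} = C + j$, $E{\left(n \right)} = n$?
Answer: $608$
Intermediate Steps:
$a = 4$
$F{\left(T \right)} = T^{2}$
$S{\left(o,I \right)} = -21 - 14 o + 7 I o$ ($S{\left(o,I \right)} = -21 + 7 \left(- 2 o + o I\right) = -21 + 7 \left(- 2 o + I o\right) = -21 + \left(- 14 o + 7 I o\right) = -21 - 14 o + 7 I o$)
$594 - S{\left(F{\left(1 \right)},l{\left(a,-1 \right)} \right)} = 594 - \left(-21 - 14 \cdot 1^{2} + 7 \left(4 - 1\right) 1^{2}\right) = 594 - \left(-21 - 14 + 7 \cdot 3 \cdot 1\right) = 594 - \left(-21 - 14 + 21\right) = 594 - -14 = 594 + 14 = 608$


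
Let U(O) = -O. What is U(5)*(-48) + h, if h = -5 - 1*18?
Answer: 217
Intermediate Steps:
h = -23 (h = -5 - 18 = -23)
U(5)*(-48) + h = -1*5*(-48) - 23 = -5*(-48) - 23 = 240 - 23 = 217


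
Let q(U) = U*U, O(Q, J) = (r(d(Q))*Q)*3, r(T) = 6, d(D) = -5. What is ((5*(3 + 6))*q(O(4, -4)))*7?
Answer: 1632960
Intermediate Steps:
O(Q, J) = 18*Q (O(Q, J) = (6*Q)*3 = 18*Q)
q(U) = U**2
((5*(3 + 6))*q(O(4, -4)))*7 = ((5*(3 + 6))*(18*4)**2)*7 = ((5*9)*72**2)*7 = (45*5184)*7 = 233280*7 = 1632960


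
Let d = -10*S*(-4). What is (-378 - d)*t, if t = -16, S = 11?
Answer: 13088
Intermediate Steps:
d = 440 (d = -10*11*(-4) = -110*(-4) = -1*(-440) = 440)
(-378 - d)*t = (-378 - 1*440)*(-16) = (-378 - 440)*(-16) = -818*(-16) = 13088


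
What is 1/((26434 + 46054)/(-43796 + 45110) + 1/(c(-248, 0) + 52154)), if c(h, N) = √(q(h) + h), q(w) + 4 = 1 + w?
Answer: 64770457884188166/3573122209266014753 + 431649*I*√499/3573122209266014753 ≈ 0.018127 + 2.6986e-12*I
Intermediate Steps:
q(w) = -3 + w (q(w) = -4 + (1 + w) = -3 + w)
c(h, N) = √(-3 + 2*h) (c(h, N) = √((-3 + h) + h) = √(-3 + 2*h))
1/((26434 + 46054)/(-43796 + 45110) + 1/(c(-248, 0) + 52154)) = 1/((26434 + 46054)/(-43796 + 45110) + 1/(√(-3 + 2*(-248)) + 52154)) = 1/(72488/1314 + 1/(√(-3 - 496) + 52154)) = 1/(72488*(1/1314) + 1/(√(-499) + 52154)) = 1/(36244/657 + 1/(I*√499 + 52154)) = 1/(36244/657 + 1/(52154 + I*√499))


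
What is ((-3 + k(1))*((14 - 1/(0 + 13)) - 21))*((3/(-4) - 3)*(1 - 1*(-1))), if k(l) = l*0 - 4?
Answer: -4830/13 ≈ -371.54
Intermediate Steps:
k(l) = -4 (k(l) = 0 - 4 = -4)
((-3 + k(1))*((14 - 1/(0 + 13)) - 21))*((3/(-4) - 3)*(1 - 1*(-1))) = ((-3 - 4)*((14 - 1/(0 + 13)) - 21))*((3/(-4) - 3)*(1 - 1*(-1))) = (-7*((14 - 1/13) - 21))*((3*(-¼) - 3)*(1 + 1)) = (-7*((14 - 1*1/13) - 21))*((-¾ - 3)*2) = (-7*((14 - 1/13) - 21))*(-15/4*2) = -7*(181/13 - 21)*(-15/2) = -7*(-92/13)*(-15/2) = (644/13)*(-15/2) = -4830/13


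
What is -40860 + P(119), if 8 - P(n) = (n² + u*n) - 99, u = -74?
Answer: -46108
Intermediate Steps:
P(n) = 107 - n² + 74*n (P(n) = 8 - ((n² - 74*n) - 99) = 8 - (-99 + n² - 74*n) = 8 + (99 - n² + 74*n) = 107 - n² + 74*n)
-40860 + P(119) = -40860 + (107 - 1*119² + 74*119) = -40860 + (107 - 1*14161 + 8806) = -40860 + (107 - 14161 + 8806) = -40860 - 5248 = -46108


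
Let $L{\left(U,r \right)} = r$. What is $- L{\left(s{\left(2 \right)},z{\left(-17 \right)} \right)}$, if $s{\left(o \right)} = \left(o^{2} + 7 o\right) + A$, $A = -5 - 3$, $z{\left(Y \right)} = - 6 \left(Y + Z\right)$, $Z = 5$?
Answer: $-72$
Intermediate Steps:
$z{\left(Y \right)} = -30 - 6 Y$ ($z{\left(Y \right)} = - 6 \left(Y + 5\right) = - 6 \left(5 + Y\right) = -30 - 6 Y$)
$A = -8$
$s{\left(o \right)} = -8 + o^{2} + 7 o$ ($s{\left(o \right)} = \left(o^{2} + 7 o\right) - 8 = -8 + o^{2} + 7 o$)
$- L{\left(s{\left(2 \right)},z{\left(-17 \right)} \right)} = - (-30 - -102) = - (-30 + 102) = \left(-1\right) 72 = -72$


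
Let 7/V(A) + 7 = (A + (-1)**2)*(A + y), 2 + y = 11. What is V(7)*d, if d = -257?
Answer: -1799/121 ≈ -14.868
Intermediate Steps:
y = 9 (y = -2 + 11 = 9)
V(A) = 7/(-7 + (1 + A)*(9 + A)) (V(A) = 7/(-7 + (A + (-1)**2)*(A + 9)) = 7/(-7 + (A + 1)*(9 + A)) = 7/(-7 + (1 + A)*(9 + A)))
V(7)*d = (7/(2 + 7**2 + 10*7))*(-257) = (7/(2 + 49 + 70))*(-257) = (7/121)*(-257) = -1799/121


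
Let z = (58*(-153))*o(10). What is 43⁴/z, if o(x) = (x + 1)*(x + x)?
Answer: -3418801/1952280 ≈ -1.7512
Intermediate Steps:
o(x) = 2*x*(1 + x) (o(x) = (1 + x)*(2*x) = 2*x*(1 + x))
z = -1952280 (z = (58*(-153))*(2*10*(1 + 10)) = -17748*10*11 = -8874*220 = -1952280)
43⁴/z = 43⁴/(-1952280) = 3418801*(-1/1952280) = -3418801/1952280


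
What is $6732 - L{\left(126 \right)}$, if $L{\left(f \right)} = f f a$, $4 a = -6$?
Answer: $30546$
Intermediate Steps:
$a = - \frac{3}{2}$ ($a = \frac{1}{4} \left(-6\right) = - \frac{3}{2} \approx -1.5$)
$L{\left(f \right)} = - \frac{3 f^{2}}{2}$ ($L{\left(f \right)} = f f \left(- \frac{3}{2}\right) = f^{2} \left(- \frac{3}{2}\right) = - \frac{3 f^{2}}{2}$)
$6732 - L{\left(126 \right)} = 6732 - - \frac{3 \cdot 126^{2}}{2} = 6732 - \left(- \frac{3}{2}\right) 15876 = 6732 - -23814 = 6732 + 23814 = 30546$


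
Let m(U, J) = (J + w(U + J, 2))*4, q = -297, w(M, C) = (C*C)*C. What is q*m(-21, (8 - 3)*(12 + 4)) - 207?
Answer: -104751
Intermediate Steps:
w(M, C) = C³ (w(M, C) = C²*C = C³)
m(U, J) = 32 + 4*J (m(U, J) = (J + 2³)*4 = (J + 8)*4 = (8 + J)*4 = 32 + 4*J)
q*m(-21, (8 - 3)*(12 + 4)) - 207 = -297*(32 + 4*((8 - 3)*(12 + 4))) - 207 = -297*(32 + 4*(5*16)) - 207 = -297*(32 + 4*80) - 207 = -297*(32 + 320) - 207 = -297*352 - 207 = -104544 - 207 = -104751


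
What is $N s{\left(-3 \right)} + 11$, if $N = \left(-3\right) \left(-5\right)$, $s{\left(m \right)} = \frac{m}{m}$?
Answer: $26$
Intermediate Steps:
$s{\left(m \right)} = 1$
$N = 15$
$N s{\left(-3 \right)} + 11 = 15 \cdot 1 + 11 = 15 + 11 = 26$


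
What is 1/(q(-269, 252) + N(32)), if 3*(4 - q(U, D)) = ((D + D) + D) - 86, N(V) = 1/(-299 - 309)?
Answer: -1824/400067 ≈ -0.0045592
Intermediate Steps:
N(V) = -1/608 (N(V) = 1/(-608) = -1/608)
q(U, D) = 98/3 - D (q(U, D) = 4 - (((D + D) + D) - 86)/3 = 4 - ((2*D + D) - 86)/3 = 4 - (3*D - 86)/3 = 4 - (-86 + 3*D)/3 = 4 + (86/3 - D) = 98/3 - D)
1/(q(-269, 252) + N(32)) = 1/((98/3 - 1*252) - 1/608) = 1/((98/3 - 252) - 1/608) = 1/(-658/3 - 1/608) = 1/(-400067/1824) = -1824/400067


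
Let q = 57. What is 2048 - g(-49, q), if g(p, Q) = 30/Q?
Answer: 38902/19 ≈ 2047.5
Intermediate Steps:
2048 - g(-49, q) = 2048 - 30/57 = 2048 - 1*10/19 = 2048 - 10/19 = 38902/19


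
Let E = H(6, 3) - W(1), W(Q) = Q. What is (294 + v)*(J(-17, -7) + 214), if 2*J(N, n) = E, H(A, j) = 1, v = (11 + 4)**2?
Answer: 111066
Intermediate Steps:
v = 225 (v = 15**2 = 225)
E = 0 (E = 1 - 1*1 = 1 - 1 = 0)
J(N, n) = 0 (J(N, n) = (1/2)*0 = 0)
(294 + v)*(J(-17, -7) + 214) = (294 + 225)*(0 + 214) = 519*214 = 111066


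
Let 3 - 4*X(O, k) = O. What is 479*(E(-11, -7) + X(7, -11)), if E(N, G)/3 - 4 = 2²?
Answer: 11017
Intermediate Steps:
E(N, G) = 24 (E(N, G) = 12 + 3*2² = 12 + 3*4 = 12 + 12 = 24)
X(O, k) = ¾ - O/4
479*(E(-11, -7) + X(7, -11)) = 479*(24 + (¾ - ¼*7)) = 479*(24 + (¾ - 7/4)) = 479*(24 - 1) = 479*23 = 11017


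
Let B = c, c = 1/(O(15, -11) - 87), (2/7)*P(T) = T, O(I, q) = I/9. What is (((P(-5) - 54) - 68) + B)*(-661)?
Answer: 23607615/256 ≈ 92217.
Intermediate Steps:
O(I, q) = I/9 (O(I, q) = I*(⅑) = I/9)
P(T) = 7*T/2
c = -3/256 (c = 1/((⅑)*15 - 87) = 1/(5/3 - 87) = 1/(-256/3) = -3/256 ≈ -0.011719)
B = -3/256 ≈ -0.011719
(((P(-5) - 54) - 68) + B)*(-661) = ((((7/2)*(-5) - 54) - 68) - 3/256)*(-661) = (((-35/2 - 54) - 68) - 3/256)*(-661) = ((-143/2 - 68) - 3/256)*(-661) = (-279/2 - 3/256)*(-661) = -35715/256*(-661) = 23607615/256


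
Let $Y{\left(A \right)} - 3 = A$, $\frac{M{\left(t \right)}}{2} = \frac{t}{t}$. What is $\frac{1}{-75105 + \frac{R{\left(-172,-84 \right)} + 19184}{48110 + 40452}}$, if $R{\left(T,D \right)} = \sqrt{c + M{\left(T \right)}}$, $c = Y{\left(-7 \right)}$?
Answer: $- \frac{294531964125106}{22120759365101195139} - \frac{44281 i \sqrt{2}}{22120759365101195139} \approx -1.3315 \cdot 10^{-5} - 2.831 \cdot 10^{-15} i$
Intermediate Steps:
$M{\left(t \right)} = 2$ ($M{\left(t \right)} = 2 \frac{t}{t} = 2 \cdot 1 = 2$)
$Y{\left(A \right)} = 3 + A$
$c = -4$ ($c = 3 - 7 = -4$)
$R{\left(T,D \right)} = i \sqrt{2}$ ($R{\left(T,D \right)} = \sqrt{-4 + 2} = \sqrt{-2} = i \sqrt{2}$)
$\frac{1}{-75105 + \frac{R{\left(-172,-84 \right)} + 19184}{48110 + 40452}} = \frac{1}{-75105 + \frac{i \sqrt{2} + 19184}{48110 + 40452}} = \frac{1}{-75105 + \frac{19184 + i \sqrt{2}}{88562}} = \frac{1}{-75105 + \left(19184 + i \sqrt{2}\right) \frac{1}{88562}} = \frac{1}{-75105 + \left(\frac{9592}{44281} + \frac{i \sqrt{2}}{88562}\right)} = \frac{1}{- \frac{3325714913}{44281} + \frac{i \sqrt{2}}{88562}}$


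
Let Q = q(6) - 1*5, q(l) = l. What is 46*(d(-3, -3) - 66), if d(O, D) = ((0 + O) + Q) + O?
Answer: -3266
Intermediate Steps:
Q = 1 (Q = 6 - 1*5 = 6 - 5 = 1)
d(O, D) = 1 + 2*O (d(O, D) = ((0 + O) + 1) + O = (O + 1) + O = (1 + O) + O = 1 + 2*O)
46*(d(-3, -3) - 66) = 46*((1 + 2*(-3)) - 66) = 46*((1 - 6) - 66) = 46*(-5 - 66) = 46*(-71) = -3266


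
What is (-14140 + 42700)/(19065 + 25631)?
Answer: 3570/5587 ≈ 0.63898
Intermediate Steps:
(-14140 + 42700)/(19065 + 25631) = 28560/44696 = 28560*(1/44696) = 3570/5587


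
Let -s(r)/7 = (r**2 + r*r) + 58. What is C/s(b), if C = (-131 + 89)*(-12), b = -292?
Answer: -4/9477 ≈ -0.00042207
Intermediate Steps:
C = 504 (C = -42*(-12) = 504)
s(r) = -406 - 14*r**2 (s(r) = -7*((r**2 + r*r) + 58) = -7*((r**2 + r**2) + 58) = -7*(2*r**2 + 58) = -7*(58 + 2*r**2) = -406 - 14*r**2)
C/s(b) = 504/(-406 - 14*(-292)**2) = 504/(-406 - 14*85264) = 504/(-406 - 1193696) = 504/(-1194102) = 504*(-1/1194102) = -4/9477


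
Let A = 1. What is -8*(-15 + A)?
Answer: 112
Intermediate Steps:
-8*(-15 + A) = -8*(-15 + 1) = -8*(-14) = 112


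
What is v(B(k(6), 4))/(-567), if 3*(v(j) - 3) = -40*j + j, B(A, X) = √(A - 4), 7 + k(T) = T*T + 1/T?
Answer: -1/189 + 13*√906/3402 ≈ 0.10973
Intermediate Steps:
k(T) = -7 + 1/T + T² (k(T) = -7 + (T*T + 1/T) = -7 + (T² + 1/T) = -7 + (1/T + T²) = -7 + 1/T + T²)
B(A, X) = √(-4 + A)
v(j) = 3 - 13*j (v(j) = 3 + (-40*j + j)/3 = 3 + (-39*j)/3 = 3 - 13*j)
v(B(k(6), 4))/(-567) = (3 - 13*√(-4 + (-7 + 1/6 + 6²)))/(-567) = (3 - 13*√(-4 + (-7 + ⅙ + 36)))*(-1/567) = (3 - 13*√(-4 + 175/6))*(-1/567) = (3 - 13*√906/6)*(-1/567) = -1/189 + 13*√906/3402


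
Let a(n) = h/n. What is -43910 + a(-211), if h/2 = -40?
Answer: -9264930/211 ≈ -43910.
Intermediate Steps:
h = -80 (h = 2*(-40) = -80)
a(n) = -80/n
-43910 + a(-211) = -43910 - 80/(-211) = -43910 - 80*(-1/211) = -43910 + 80/211 = -9264930/211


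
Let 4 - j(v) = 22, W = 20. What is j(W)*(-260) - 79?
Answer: 4601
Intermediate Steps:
j(v) = -18 (j(v) = 4 - 1*22 = 4 - 22 = -18)
j(W)*(-260) - 79 = -18*(-260) - 79 = 4680 - 79 = 4601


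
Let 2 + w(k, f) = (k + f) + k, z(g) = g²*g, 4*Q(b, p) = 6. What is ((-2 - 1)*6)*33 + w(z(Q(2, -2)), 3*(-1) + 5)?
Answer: -2349/4 ≈ -587.25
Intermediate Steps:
Q(b, p) = 3/2 (Q(b, p) = (¼)*6 = 3/2)
z(g) = g³
w(k, f) = -2 + f + 2*k (w(k, f) = -2 + ((k + f) + k) = -2 + ((f + k) + k) = -2 + (f + 2*k) = -2 + f + 2*k)
((-2 - 1)*6)*33 + w(z(Q(2, -2)), 3*(-1) + 5) = ((-2 - 1)*6)*33 + (-2 + (3*(-1) + 5) + 2*(3/2)³) = -3*6*33 + (-2 + (-3 + 5) + 2*(27/8)) = -18*33 + (-2 + 2 + 27/4) = -594 + 27/4 = -2349/4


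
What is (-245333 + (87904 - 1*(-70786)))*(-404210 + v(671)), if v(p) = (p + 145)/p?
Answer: 23499669176442/671 ≈ 3.5022e+10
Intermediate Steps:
v(p) = (145 + p)/p
(-245333 + (87904 - 1*(-70786)))*(-404210 + v(671)) = (-245333 + (87904 - 1*(-70786)))*(-404210 + (145 + 671)/671) = (-245333 + (87904 + 70786))*(-404210 + (1/671)*816) = (-245333 + 158690)*(-404210 + 816/671) = -86643*(-271224094/671) = 23499669176442/671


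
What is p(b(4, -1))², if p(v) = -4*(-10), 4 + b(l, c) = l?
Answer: 1600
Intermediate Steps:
b(l, c) = -4 + l
p(v) = 40
p(b(4, -1))² = 40² = 1600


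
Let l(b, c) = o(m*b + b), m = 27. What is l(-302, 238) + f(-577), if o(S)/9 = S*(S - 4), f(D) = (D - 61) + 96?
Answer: 643839298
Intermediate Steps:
f(D) = 35 + D (f(D) = (-61 + D) + 96 = 35 + D)
o(S) = 9*S*(-4 + S) (o(S) = 9*(S*(S - 4)) = 9*(S*(-4 + S)) = 9*S*(-4 + S))
l(b, c) = 252*b*(-4 + 28*b) (l(b, c) = 9*(27*b + b)*(-4 + (27*b + b)) = 9*(28*b)*(-4 + 28*b) = 252*b*(-4 + 28*b))
l(-302, 238) + f(-577) = 1008*(-302)*(-1 + 7*(-302)) + (35 - 577) = 1008*(-302)*(-1 - 2114) - 542 = 1008*(-302)*(-2115) - 542 = 643839840 - 542 = 643839298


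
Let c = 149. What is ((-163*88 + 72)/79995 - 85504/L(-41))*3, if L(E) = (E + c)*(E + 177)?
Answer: -73432496/4079745 ≈ -17.999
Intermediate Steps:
L(E) = (149 + E)*(177 + E) (L(E) = (E + 149)*(E + 177) = (149 + E)*(177 + E))
((-163*88 + 72)/79995 - 85504/L(-41))*3 = ((-163*88 + 72)/79995 - 85504/(26373 + (-41)² + 326*(-41)))*3 = ((-14344 + 72)*(1/79995) - 85504/(26373 + 1681 - 13366))*3 = (-14272*1/79995 - 85504/14688)*3 = (-14272/79995 - 85504*1/14688)*3 = (-14272/79995 - 2672/459)*3 = -73432496/12239235*3 = -73432496/4079745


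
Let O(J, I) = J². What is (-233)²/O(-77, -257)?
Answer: 54289/5929 ≈ 9.1565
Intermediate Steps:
(-233)²/O(-77, -257) = (-233)²/((-77)²) = 54289/5929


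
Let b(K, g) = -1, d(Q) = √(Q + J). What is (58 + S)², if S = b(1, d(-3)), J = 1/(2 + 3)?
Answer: 3249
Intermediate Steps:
J = ⅕ (J = 1/5 = ⅕ ≈ 0.20000)
d(Q) = √(⅕ + Q) (d(Q) = √(Q + ⅕) = √(⅕ + Q))
S = -1
(58 + S)² = (58 - 1)² = 57² = 3249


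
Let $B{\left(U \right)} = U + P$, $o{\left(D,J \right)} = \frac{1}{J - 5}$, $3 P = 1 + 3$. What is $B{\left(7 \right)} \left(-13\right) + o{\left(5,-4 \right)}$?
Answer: $- \frac{976}{9} \approx -108.44$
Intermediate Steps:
$P = \frac{4}{3}$ ($P = \frac{1 + 3}{3} = \frac{1}{3} \cdot 4 = \frac{4}{3} \approx 1.3333$)
$o{\left(D,J \right)} = \frac{1}{-5 + J}$
$B{\left(U \right)} = \frac{4}{3} + U$ ($B{\left(U \right)} = U + \frac{4}{3} = \frac{4}{3} + U$)
$B{\left(7 \right)} \left(-13\right) + o{\left(5,-4 \right)} = \left(\frac{4}{3} + 7\right) \left(-13\right) + \frac{1}{-5 - 4} = \frac{25}{3} \left(-13\right) + \frac{1}{-9} = - \frac{325}{3} - \frac{1}{9} = - \frac{976}{9}$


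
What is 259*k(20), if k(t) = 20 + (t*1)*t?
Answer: 108780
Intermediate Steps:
k(t) = 20 + t² (k(t) = 20 + t*t = 20 + t²)
259*k(20) = 259*(20 + 20²) = 259*(20 + 400) = 259*420 = 108780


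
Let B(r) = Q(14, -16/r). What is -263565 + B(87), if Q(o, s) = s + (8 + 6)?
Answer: -22928953/87 ≈ -2.6355e+5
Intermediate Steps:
Q(o, s) = 14 + s (Q(o, s) = s + 14 = 14 + s)
B(r) = 14 - 16/r
-263565 + B(87) = -263565 + (14 - 16/87) = -263565 + 1202/87 = -22928953/87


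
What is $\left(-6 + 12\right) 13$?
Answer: $78$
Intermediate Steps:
$\left(-6 + 12\right) 13 = 6 \cdot 13 = 78$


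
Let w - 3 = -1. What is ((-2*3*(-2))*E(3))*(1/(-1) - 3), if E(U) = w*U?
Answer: -288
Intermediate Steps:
w = 2 (w = 3 - 1 = 2)
E(U) = 2*U
((-2*3*(-2))*E(3))*(1/(-1) - 3) = ((-2*3*(-2))*(2*3))*(1/(-1) - 3) = (-6*(-2)*6)*(1*(-1) - 3) = (12*6)*(-1 - 3) = 72*(-4) = -288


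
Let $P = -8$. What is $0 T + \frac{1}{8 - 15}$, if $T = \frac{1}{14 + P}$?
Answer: $- \frac{1}{7} \approx -0.14286$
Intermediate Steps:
$T = \frac{1}{6}$ ($T = \frac{1}{14 - 8} = \frac{1}{6} \approx 0.16667$)
$0 T + \frac{1}{8 - 15} = 0 \cdot \frac{1}{6} + \frac{1}{8 - 15} = 0 + \frac{1}{-7} = 0 - \frac{1}{7} = - \frac{1}{7}$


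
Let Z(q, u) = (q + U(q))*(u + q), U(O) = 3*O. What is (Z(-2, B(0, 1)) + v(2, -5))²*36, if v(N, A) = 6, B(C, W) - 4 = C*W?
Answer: 3600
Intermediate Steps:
B(C, W) = 4 + C*W
Z(q, u) = 4*q*(q + u) (Z(q, u) = (q + 3*q)*(u + q) = (4*q)*(q + u) = 4*q*(q + u))
(Z(-2, B(0, 1)) + v(2, -5))²*36 = (4*(-2)*(-2 + (4 + 0*1)) + 6)²*36 = (4*(-2)*(-2 + (4 + 0)) + 6)²*36 = (4*(-2)*(-2 + 4) + 6)²*36 = (4*(-2)*2 + 6)²*36 = (-16 + 6)²*36 = (-10)²*36 = 100*36 = 3600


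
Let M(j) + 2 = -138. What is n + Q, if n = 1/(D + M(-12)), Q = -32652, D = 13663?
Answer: -441552995/13523 ≈ -32652.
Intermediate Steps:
M(j) = -140 (M(j) = -2 - 138 = -140)
n = 1/13523 (n = 1/(13663 - 140) = 1/13523 ≈ 7.3948e-5)
n + Q = 1/13523 - 32652 = -441552995/13523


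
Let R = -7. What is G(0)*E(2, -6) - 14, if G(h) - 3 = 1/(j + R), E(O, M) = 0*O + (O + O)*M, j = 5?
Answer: -74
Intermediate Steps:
E(O, M) = 2*M*O (E(O, M) = 0 + (2*O)*M = 0 + 2*M*O = 2*M*O)
G(h) = 5/2 (G(h) = 3 + 1/(5 - 7) = 3 + 1/(-2) = 3 - ½ = 5/2)
G(0)*E(2, -6) - 14 = 5*(2*(-6)*2)/2 - 14 = (5/2)*(-24) - 14 = -60 - 14 = -74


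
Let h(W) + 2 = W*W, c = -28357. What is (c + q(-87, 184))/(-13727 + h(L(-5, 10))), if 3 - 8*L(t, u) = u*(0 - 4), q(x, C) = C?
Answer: 601024/292269 ≈ 2.0564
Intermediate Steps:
L(t, u) = 3/8 + u/2 (L(t, u) = 3/8 - u*(0 - 4)/8 = 3/8 - u*(-4)/8 = 3/8 - (-1)*u/2 = 3/8 + u/2)
h(W) = -2 + W**2 (h(W) = -2 + W*W = -2 + W**2)
(c + q(-87, 184))/(-13727 + h(L(-5, 10))) = (-28357 + 184)/(-13727 + (-2 + (3/8 + (1/2)*10)**2)) = -28173/(-13727 + (-2 + (3/8 + 5)**2)) = -28173/(-13727 + (-2 + (43/8)**2)) = -28173/(-13727 + (-2 + 1849/64)) = -28173/(-13727 + 1721/64) = -28173/(-876807/64) = -28173*(-64/876807) = 601024/292269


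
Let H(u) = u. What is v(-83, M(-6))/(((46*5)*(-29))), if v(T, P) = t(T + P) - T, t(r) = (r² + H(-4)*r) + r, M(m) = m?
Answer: -8271/6670 ≈ -1.2400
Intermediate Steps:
t(r) = r² - 3*r (t(r) = (r² - 4*r) + r = r² - 3*r)
v(T, P) = -T + (P + T)*(-3 + P + T) (v(T, P) = (T + P)*(-3 + (T + P)) - T = (P + T)*(-3 + (P + T)) - T = (P + T)*(-3 + P + T) - T = -T + (P + T)*(-3 + P + T))
v(-83, M(-6))/(((46*5)*(-29))) = (-1*(-83) + (-6 - 83)*(-3 - 6 - 83))/(((46*5)*(-29))) = (83 - 89*(-92))/((230*(-29))) = (83 + 8188)/(-6670) = 8271*(-1/6670) = -8271/6670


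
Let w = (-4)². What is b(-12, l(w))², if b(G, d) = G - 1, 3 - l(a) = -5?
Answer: 169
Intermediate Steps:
w = 16
l(a) = 8 (l(a) = 3 - 1*(-5) = 3 + 5 = 8)
b(G, d) = -1 + G
b(-12, l(w))² = (-1 - 12)² = (-13)² = 169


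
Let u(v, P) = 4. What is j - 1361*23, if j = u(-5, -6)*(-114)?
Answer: -31759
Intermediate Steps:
j = -456 (j = 4*(-114) = -456)
j - 1361*23 = -456 - 1361*23 = -456 - 1*31303 = -456 - 31303 = -31759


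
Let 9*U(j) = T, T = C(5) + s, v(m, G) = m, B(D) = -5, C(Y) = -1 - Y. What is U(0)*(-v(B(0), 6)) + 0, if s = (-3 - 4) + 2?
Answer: -55/9 ≈ -6.1111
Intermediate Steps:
s = -5 (s = -7 + 2 = -5)
T = -11 (T = (-1 - 1*5) - 5 = (-1 - 5) - 5 = -6 - 5 = -11)
U(j) = -11/9 (U(j) = (⅑)*(-11) = -11/9)
U(0)*(-v(B(0), 6)) + 0 = -(-11)*(-5)/9 + 0 = -11/9*5 + 0 = -55/9 + 0 = -55/9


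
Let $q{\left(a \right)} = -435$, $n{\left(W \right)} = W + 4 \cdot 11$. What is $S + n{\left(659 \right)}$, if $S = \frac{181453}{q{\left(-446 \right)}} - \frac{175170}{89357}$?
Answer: $\frac{380535266}{1340355} \approx 283.91$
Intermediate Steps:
$n{\left(W \right)} = 44 + W$ ($n{\left(W \right)} = W + 44 = 44 + W$)
$S = - \frac{561734299}{1340355}$ ($S = \frac{181453}{-435} - \frac{175170}{89357} = 181453 \left(- \frac{1}{435}\right) - \frac{175170}{89357} = - \frac{6257}{15} - \frac{175170}{89357} = - \frac{561734299}{1340355} \approx -419.09$)
$S + n{\left(659 \right)} = - \frac{561734299}{1340355} + \left(44 + 659\right) = - \frac{561734299}{1340355} + 703 = \frac{380535266}{1340355}$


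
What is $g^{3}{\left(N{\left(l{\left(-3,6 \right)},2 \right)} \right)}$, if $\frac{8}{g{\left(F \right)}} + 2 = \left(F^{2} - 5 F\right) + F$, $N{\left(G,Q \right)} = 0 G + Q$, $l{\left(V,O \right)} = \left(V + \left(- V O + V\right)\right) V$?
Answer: $- \frac{64}{27} \approx -2.3704$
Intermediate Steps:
$l{\left(V,O \right)} = V \left(2 V - O V\right)$ ($l{\left(V,O \right)} = \left(V - \left(- V + O V\right)\right) V = \left(2 V - O V\right) V = V \left(2 V - O V\right)$)
$N{\left(G,Q \right)} = Q$ ($N{\left(G,Q \right)} = 0 + Q = Q$)
$g{\left(F \right)} = \frac{8}{-2 + F^{2} - 4 F}$ ($g{\left(F \right)} = \frac{8}{-2 + \left(\left(F^{2} - 5 F\right) + F\right)} = \frac{8}{-2 + \left(F^{2} - 4 F\right)} = \frac{8}{-2 + F^{2} - 4 F}$)
$g^{3}{\left(N{\left(l{\left(-3,6 \right)},2 \right)} \right)} = \left(\frac{8}{-2 + 2^{2} - 8}\right)^{3} = \left(\frac{8}{-2 + 4 - 8}\right)^{3} = \left(\frac{8}{-6}\right)^{3} = \left(8 \left(- \frac{1}{6}\right)\right)^{3} = \left(- \frac{4}{3}\right)^{3} = - \frac{64}{27}$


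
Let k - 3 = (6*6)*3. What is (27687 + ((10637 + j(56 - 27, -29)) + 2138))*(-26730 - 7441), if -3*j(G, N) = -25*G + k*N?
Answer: -4282651430/3 ≈ -1.4276e+9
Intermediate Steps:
k = 111 (k = 3 + (6*6)*3 = 3 + 36*3 = 3 + 108 = 111)
j(G, N) = -37*N + 25*G/3 (j(G, N) = -(-25*G + 111*N)/3 = -37*N + 25*G/3)
(27687 + ((10637 + j(56 - 27, -29)) + 2138))*(-26730 - 7441) = (27687 + ((10637 + (-37*(-29) + 25*(56 - 27)/3)) + 2138))*(-26730 - 7441) = (27687 + ((10637 + (1073 + (25/3)*29)) + 2138))*(-34171) = (27687 + ((10637 + (1073 + 725/3)) + 2138))*(-34171) = (27687 + ((10637 + 3944/3) + 2138))*(-34171) = (27687 + (35855/3 + 2138))*(-34171) = (27687 + 42269/3)*(-34171) = (125330/3)*(-34171) = -4282651430/3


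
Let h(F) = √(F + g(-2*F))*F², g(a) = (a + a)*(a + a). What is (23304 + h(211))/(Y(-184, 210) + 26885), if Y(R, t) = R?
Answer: 23304/26701 + 44521*√712547/26701 ≈ 1408.4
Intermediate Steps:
g(a) = 4*a² (g(a) = (2*a)*(2*a) = 4*a²)
h(F) = F²*√(F + 16*F²) (h(F) = √(F + 4*(-2*F)²)*F² = √(F + 4*(4*F²))*F² = √(F + 16*F²)*F² = F²*√(F + 16*F²))
(23304 + h(211))/(Y(-184, 210) + 26885) = (23304 + 211²*√(211*(1 + 16*211)))/(-184 + 26885) = (23304 + 44521*√(211*(1 + 3376)))/26701 = (23304 + 44521*√(211*3377))*(1/26701) = (23304 + 44521*√712547)*(1/26701) = 23304/26701 + 44521*√712547/26701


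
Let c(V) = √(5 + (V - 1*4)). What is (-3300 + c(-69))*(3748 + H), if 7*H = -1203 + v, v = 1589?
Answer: -87852600/7 + 53244*I*√17/7 ≈ -1.255e+7 + 31362.0*I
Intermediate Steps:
c(V) = √(1 + V) (c(V) = √(5 + (V - 4)) = √(5 + (-4 + V)) = √(1 + V))
H = 386/7 (H = (-1203 + 1589)/7 = (⅐)*386 = 386/7 ≈ 55.143)
(-3300 + c(-69))*(3748 + H) = (-3300 + √(1 - 69))*(3748 + 386/7) = (-3300 + √(-68))*(26622/7) = (-3300 + 2*I*√17)*(26622/7) = -87852600/7 + 53244*I*√17/7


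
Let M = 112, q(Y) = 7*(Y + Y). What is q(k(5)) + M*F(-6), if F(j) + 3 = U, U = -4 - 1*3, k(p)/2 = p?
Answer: -980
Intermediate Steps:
k(p) = 2*p
q(Y) = 14*Y (q(Y) = 7*(2*Y) = 14*Y)
U = -7 (U = -4 - 3 = -7)
F(j) = -10 (F(j) = -3 - 7 = -10)
q(k(5)) + M*F(-6) = 14*(2*5) + 112*(-10) = 14*10 - 1120 = 140 - 1120 = -980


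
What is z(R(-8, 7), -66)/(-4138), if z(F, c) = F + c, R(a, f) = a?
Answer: 37/2069 ≈ 0.017883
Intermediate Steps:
z(R(-8, 7), -66)/(-4138) = (-8 - 66)/(-4138) = -74*(-1/4138) = 37/2069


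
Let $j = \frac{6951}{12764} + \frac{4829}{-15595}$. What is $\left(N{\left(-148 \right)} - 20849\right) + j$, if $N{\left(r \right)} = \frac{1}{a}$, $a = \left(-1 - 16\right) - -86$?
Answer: $- \frac{286352711015659}{13734766020} \approx -20849.0$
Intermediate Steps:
$j = \frac{46763489}{199054580}$ ($j = 6951 \cdot \frac{1}{12764} + 4829 \left(- \frac{1}{15595}\right) = \frac{6951}{12764} - \frac{4829}{15595} = \frac{46763489}{199054580} \approx 0.23493$)
$a = 69$ ($a = \left(-1 - 16\right) + 86 = -17 + 86 = 69$)
$N{\left(r \right)} = \frac{1}{69}$
$\left(N{\left(-148 \right)} - 20849\right) + j = \left(\frac{1}{69} - 20849\right) + \frac{46763489}{199054580} = - \frac{1438580}{69} + \frac{46763489}{199054580} = - \frac{286352711015659}{13734766020}$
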